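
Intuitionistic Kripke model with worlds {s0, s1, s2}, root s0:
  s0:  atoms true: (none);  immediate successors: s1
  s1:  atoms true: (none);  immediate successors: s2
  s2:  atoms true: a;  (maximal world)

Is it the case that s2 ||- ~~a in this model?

Yes

s2 ||- ~~a: no world accessible from s2 forces ~a.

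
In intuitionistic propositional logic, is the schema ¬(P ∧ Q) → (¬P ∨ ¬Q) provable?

No

This is the constructively invalid direction of De Morgan's law for conjunction, which is not intuitionistically valid.
A Kripke countermodel: worlds 0, 1, 2; order generated by 0 ≤ 1, 0 ≤ 2; atoms true at each world — 0:{}; 1:{P}; 2:{Q}.
0 ⊮ ¬(P ∧ Q) → (¬P ∨ ¬Q): already at 0 itself, 0 ⊩ ¬(P ∧ Q) but 0 ⊮ ¬P ∨ ¬Q.
0 ⊮ ¬P ∨ ¬Q: neither disjunct is forced at 0.
0 ⊮ ¬P since 1 is accessible from 0 and 1 ⊩ P.
So the root 0 does not force the formula.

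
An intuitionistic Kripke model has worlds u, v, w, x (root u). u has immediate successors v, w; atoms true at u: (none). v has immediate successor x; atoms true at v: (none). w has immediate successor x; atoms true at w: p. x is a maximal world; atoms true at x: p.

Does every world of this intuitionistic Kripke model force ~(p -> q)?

u ||- ~(p -> q): no world accessible from u forces p -> q.
Since the root u forces ~(p -> q) and forcing is persistent (monotone upward), every world forces it.

Yes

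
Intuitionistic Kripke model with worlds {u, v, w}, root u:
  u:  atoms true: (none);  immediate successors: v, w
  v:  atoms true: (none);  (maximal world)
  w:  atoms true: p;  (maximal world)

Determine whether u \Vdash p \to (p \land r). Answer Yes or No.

No

u \nVdash p \to (p \land r): at the accessible world w, w \Vdash p but w \nVdash p \land r.
w \nVdash p \land r since w fails r.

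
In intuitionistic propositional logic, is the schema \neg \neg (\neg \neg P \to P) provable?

Yes

This is the double negation of double-negation elimination, which is intuitionistically derivable.
By Glivenko's theorem the double negation of any classical propositional tautology is intuitionistically provable; \neg \neg P \to P is classically a tautology.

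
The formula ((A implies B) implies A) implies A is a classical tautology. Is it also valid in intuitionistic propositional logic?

No

This is Peirce's law, which is not intuitionistically valid.
A Kripke countermodel: worlds s0, s1; order generated by s0 <= s1; atoms true at each world — s0:{}; s1:{A}.
s0 does not force ((A implies B) implies A) implies A: already at s0 itself, s0 forces (A implies B) implies A but s0 does not force A.
s0 lacks atom A, so s0 does not force A.
So the root s0 does not force the formula.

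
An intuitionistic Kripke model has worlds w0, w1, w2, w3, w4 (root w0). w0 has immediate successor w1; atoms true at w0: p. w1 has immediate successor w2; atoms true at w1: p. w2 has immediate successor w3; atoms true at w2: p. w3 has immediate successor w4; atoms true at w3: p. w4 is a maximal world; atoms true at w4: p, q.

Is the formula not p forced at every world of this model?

No

Not every world: w0 does not force not p.
w0 does not force not p since w0 is accessible from w0 and w0 forces p.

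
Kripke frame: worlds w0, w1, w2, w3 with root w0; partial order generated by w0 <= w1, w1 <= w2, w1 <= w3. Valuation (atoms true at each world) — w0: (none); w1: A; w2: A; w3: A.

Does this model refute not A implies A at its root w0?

No

w0 forces not A implies A vacuously: no world accessible from w0 forces the antecedent not A.
So the root w0 forces not A implies A; the model is not a countermodel.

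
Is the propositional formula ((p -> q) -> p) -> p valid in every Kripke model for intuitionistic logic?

No

This is Peirce's law, which is not intuitionistically valid.
A Kripke countermodel: worlds u, v; order generated by u <= v; atoms true at each world — u:{}; v:{p}.
u ||-/- ((p -> q) -> p) -> p: already at u itself, u ||- (p -> q) -> p but u ||-/- p.
u lacks atom p, so u ||-/- p.
So the root u does not force the formula.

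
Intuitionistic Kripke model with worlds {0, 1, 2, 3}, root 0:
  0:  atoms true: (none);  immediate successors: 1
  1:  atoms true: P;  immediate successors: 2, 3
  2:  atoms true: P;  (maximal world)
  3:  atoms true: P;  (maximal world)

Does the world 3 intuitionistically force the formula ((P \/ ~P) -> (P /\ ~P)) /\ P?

No

3 ||-/- ((P \/ ~P) -> (P /\ ~P)) /\ P since 3 fails (P \/ ~P) -> (P /\ ~P).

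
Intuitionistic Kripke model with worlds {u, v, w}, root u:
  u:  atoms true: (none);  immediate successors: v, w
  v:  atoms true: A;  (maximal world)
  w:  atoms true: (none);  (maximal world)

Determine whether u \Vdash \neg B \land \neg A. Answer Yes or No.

u \nVdash \neg B \land \neg A since u fails \neg A.

No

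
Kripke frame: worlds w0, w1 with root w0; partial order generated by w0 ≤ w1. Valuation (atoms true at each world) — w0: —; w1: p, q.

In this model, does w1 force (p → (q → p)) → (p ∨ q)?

Yes

w1 ⊩ (p → (q → p)) → (p ∨ q): every world accessible from w1 that forces p → (q → p) (namely w1) also forces p ∨ q.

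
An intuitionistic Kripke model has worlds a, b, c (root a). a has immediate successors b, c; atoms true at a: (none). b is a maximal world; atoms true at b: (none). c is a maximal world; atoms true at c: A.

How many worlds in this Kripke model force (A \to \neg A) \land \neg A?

1

a: does not force it — a \nVdash (A \to \neg A) \land \neg A since a fails A \to \neg A.
b: forces it.
c: does not force it — c \nVdash (A \to \neg A) \land \neg A since c fails A \to \neg A.
Worlds forcing the formula: {b}.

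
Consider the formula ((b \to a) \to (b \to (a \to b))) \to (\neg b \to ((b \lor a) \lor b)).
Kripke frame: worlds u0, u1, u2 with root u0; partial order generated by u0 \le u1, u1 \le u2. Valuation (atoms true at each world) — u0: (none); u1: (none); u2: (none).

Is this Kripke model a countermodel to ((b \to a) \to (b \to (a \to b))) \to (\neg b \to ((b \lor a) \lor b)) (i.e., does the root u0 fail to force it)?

u0 \nVdash ((b \to a) \to (b \to (a \to b))) \to (\neg b \to ((b \lor a) \lor b)): already at u0 itself, u0 \Vdash (b \to a) \to (b \to (a \to b)) but u0 \nVdash \neg b \to ((b \lor a) \lor b).
u0 \nVdash \neg b \to ((b \lor a) \lor b): already at u0 itself, u0 \Vdash \neg b but u0 \nVdash (b \lor a) \lor b.
u0 \nVdash (b \lor a) \lor b: neither disjunct is forced at u0.
u0 \nVdash b \lor a: neither disjunct is forced at u0.
So the root u0 does not force ((b \to a) \to (b \to (a \to b))) \to (\neg b \to ((b \lor a) \lor b)); the model is a countermodel.

Yes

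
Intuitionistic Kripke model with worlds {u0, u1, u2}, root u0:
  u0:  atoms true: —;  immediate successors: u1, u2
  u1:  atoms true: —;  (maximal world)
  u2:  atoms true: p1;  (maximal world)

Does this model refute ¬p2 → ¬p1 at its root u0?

Yes

u0 ⊮ ¬p2 → ¬p1: already at u0 itself, u0 ⊩ ¬p2 but u0 ⊮ ¬p1.
u0 ⊮ ¬p1 since u2 is accessible from u0 and u2 ⊩ p1.
So the root u0 does not force ¬p2 → ¬p1; the model is a countermodel.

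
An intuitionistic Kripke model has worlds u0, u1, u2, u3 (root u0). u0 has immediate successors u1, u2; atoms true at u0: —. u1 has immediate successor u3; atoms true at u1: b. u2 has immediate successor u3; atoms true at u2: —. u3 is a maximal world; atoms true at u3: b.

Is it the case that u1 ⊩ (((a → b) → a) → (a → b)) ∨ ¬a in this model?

u1 ⊩ (((a → b) → a) → (a → b)) ∨ ¬a via the disjunct ((a → b) → a) → (a → b).

Yes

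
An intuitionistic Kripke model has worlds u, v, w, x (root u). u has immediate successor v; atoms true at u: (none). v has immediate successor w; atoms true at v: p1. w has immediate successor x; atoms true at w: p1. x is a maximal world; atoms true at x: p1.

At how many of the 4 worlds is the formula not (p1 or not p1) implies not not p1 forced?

u: forces it.
v: forces it.
w: forces it.
x: forces it.
Worlds forcing the formula: {u, v, w, x}.

4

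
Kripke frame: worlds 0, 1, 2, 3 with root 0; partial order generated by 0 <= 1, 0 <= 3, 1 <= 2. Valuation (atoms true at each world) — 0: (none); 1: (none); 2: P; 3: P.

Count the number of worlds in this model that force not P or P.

2

0: does not force it — 0 does not force not P or P: neither disjunct is forced at 0.
1: does not force it — 1 does not force not P or P: neither disjunct is forced at 1.
2: forces it.
3: forces it.
Worlds forcing the formula: {2, 3}.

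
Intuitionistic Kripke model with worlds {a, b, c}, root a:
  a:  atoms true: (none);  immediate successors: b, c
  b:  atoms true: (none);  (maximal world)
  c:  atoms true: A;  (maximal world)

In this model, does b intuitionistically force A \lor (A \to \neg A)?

b \Vdash A \lor (A \to \neg A) via the disjunct A \to \neg A.

Yes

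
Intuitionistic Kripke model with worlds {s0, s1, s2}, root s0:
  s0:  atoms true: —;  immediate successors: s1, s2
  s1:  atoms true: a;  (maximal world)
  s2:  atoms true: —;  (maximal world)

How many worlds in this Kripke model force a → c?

1

s0: does not force it — s0 ⊮ a → c: at the accessible world s1, s1 ⊩ a but s1 ⊮ c.
s1: does not force it — s1 ⊮ a → c: already at s1 itself, s1 ⊩ a but s1 ⊮ c.
s2: forces it.
Worlds forcing the formula: {s2}.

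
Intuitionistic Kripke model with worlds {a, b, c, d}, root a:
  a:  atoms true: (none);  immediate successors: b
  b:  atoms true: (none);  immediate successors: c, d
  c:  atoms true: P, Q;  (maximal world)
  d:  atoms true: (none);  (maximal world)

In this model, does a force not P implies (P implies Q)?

Yes

a forces not P implies (P implies Q): every world accessible from a that forces not P (namely d) also forces P implies Q.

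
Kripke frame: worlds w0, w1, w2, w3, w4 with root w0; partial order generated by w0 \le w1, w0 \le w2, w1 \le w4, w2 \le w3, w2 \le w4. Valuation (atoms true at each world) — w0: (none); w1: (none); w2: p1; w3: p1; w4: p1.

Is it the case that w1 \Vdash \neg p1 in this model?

w1 \nVdash \neg p1 since w4 is accessible from w1 and w4 \Vdash p1.

No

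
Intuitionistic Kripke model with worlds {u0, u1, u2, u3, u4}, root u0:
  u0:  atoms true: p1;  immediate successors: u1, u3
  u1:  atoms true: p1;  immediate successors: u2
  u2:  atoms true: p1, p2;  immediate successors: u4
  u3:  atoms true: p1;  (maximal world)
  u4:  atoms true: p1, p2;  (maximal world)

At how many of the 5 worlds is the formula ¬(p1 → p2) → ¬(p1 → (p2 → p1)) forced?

u0: does not force it — u0 ⊮ ¬(p1 → p2) → ¬(p1 → (p2 → p1)): at the accessible world u3, u3 ⊩ ¬(p1 → p2) but u3 ⊮ ¬(p1 → (p2 → p1)).
u1: forces it.
u2: forces it.
u3: does not force it — u3 ⊮ ¬(p1 → p2) → ¬(p1 → (p2 → p1)): already at u3 itself, u3 ⊩ ¬(p1 → p2) but u3 ⊮ ¬(p1 → (p2 → p1)).
u4: forces it.
Worlds forcing the formula: {u1, u2, u4}.

3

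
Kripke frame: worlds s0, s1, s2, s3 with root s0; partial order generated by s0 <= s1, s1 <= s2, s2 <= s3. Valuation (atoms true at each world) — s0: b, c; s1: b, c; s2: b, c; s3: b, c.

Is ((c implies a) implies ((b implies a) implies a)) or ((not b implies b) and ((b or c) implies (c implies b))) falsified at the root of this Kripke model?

s0 forces ((c implies a) implies ((b implies a) implies a)) or ((not b implies b) and ((b or c) implies (c implies b))) via the disjunct (c implies a) implies ((b implies a) implies a).
So the root s0 forces ((c implies a) implies ((b implies a) implies a)) or ((not b implies b) and ((b or c) implies (c implies b))); the model is not a countermodel.

No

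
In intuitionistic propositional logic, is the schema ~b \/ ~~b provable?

No

This is the weak law of excluded middle, which is not intuitionistically valid.
A Kripke countermodel: worlds 0, 1, 2; order generated by 0 <= 1, 0 <= 2; atoms true at each world — 0:{}; 1:{b}; 2:{}.
0 ||-/- ~b \/ ~~b: neither disjunct is forced at 0.
0 ||-/- ~b since 1 is accessible from 0 and 1 ||- b.
So the root 0 does not force the formula.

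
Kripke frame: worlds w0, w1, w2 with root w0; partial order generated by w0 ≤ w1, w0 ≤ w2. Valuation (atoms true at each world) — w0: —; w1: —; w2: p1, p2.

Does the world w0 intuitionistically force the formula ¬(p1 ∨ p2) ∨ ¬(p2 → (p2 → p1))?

w0 ⊮ ¬(p1 ∨ p2) ∨ ¬(p2 → (p2 → p1)): neither disjunct is forced at w0.
w0 ⊮ ¬(p1 ∨ p2) since w2 is accessible from w0 and w2 ⊩ p1 ∨ p2.
w2 ⊩ p1 ∨ p2 via the disjunct p1.

No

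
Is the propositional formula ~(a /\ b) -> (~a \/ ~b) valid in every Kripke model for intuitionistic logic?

No

This is the constructively invalid direction of De Morgan's law for conjunction, which is not intuitionistically valid.
A Kripke countermodel: worlds s0, s1, s2; order generated by s0 <= s1, s0 <= s2; atoms true at each world — s0:{}; s1:{a}; s2:{b}.
s0 ||-/- ~(a /\ b) -> (~a \/ ~b): already at s0 itself, s0 ||- ~(a /\ b) but s0 ||-/- ~a \/ ~b.
s0 ||-/- ~a \/ ~b: neither disjunct is forced at s0.
s0 ||-/- ~a since s1 is accessible from s0 and s1 ||- a.
So the root s0 does not force the formula.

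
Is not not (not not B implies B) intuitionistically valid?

This is the double negation of double-negation elimination, which is intuitionistically derivable.
By Glivenko's theorem the double negation of any classical propositional tautology is intuitionistically provable; not not B implies B is classically a tautology.

Yes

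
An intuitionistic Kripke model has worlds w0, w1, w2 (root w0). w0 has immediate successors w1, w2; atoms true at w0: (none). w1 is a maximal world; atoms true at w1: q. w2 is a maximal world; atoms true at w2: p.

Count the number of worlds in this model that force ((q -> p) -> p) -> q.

w0: does not force it — w0 ||-/- ((q -> p) -> p) -> q: already at w0 itself, w0 ||- (q -> p) -> p but w0 ||-/- q.
w1: forces it.
w2: does not force it — w2 ||-/- ((q -> p) -> p) -> q: already at w2 itself, w2 ||- (q -> p) -> p but w2 ||-/- q.
Worlds forcing the formula: {w1}.

1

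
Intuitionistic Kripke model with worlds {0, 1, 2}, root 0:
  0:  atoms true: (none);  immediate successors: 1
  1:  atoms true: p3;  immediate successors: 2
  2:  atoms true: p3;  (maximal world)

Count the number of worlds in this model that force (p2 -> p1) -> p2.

0: does not force it — 0 ||-/- (p2 -> p1) -> p2: already at 0 itself, 0 ||- p2 -> p1 but 0 ||-/- p2.
1: does not force it.
2: does not force it.
Worlds forcing the formula: { }.

0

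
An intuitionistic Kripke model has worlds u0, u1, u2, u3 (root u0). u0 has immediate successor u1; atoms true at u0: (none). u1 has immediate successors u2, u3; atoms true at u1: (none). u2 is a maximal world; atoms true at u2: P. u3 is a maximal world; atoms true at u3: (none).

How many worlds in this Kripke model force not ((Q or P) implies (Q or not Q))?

u0: does not force it — u0 does not force not ((Q or P) implies (Q or not Q)) since u0 is accessible from u0 and u0 forces (Q or P) implies (Q or not Q).
u1: does not force it.
u2: does not force it.
u3: does not force it.
Worlds forcing the formula: { }.

0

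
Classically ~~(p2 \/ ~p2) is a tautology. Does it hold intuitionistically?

Yes

This is the double negation of excluded middle, which is intuitionistically derivable.
Assuming ~(p2 \/ ~p2): from p2 we'd get p2 \/ ~p2, so ~p2; but then p2 \/ ~p2 again — contradiction. Hence ~~(p2 \/ ~p2).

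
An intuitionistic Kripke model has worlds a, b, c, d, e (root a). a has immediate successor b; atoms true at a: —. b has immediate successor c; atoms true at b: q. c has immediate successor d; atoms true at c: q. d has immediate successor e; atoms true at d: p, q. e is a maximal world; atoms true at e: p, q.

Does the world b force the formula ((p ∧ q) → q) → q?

b ⊩ ((p ∧ q) → q) → q: every world accessible from b that forces (p ∧ q) → q (namely b, c, d, e) also forces q.

Yes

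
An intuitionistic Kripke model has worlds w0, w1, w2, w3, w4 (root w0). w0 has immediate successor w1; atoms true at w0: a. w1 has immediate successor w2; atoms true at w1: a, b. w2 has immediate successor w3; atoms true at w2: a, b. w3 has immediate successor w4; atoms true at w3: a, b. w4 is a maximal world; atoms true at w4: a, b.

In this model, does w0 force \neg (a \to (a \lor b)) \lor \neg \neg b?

Yes

w0 \Vdash \neg (a \to (a \lor b)) \lor \neg \neg b via the disjunct \neg \neg b.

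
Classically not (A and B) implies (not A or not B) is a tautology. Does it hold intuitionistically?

No

This is the constructively invalid direction of De Morgan's law for conjunction, which is not intuitionistically valid.
A Kripke countermodel: worlds s0, s1, s2; order generated by s0 <= s1, s0 <= s2; atoms true at each world — s0:{}; s1:{A}; s2:{B}.
s0 does not force not (A and B) implies (not A or not B): already at s0 itself, s0 forces not (A and B) but s0 does not force not A or not B.
s0 does not force not A or not B: neither disjunct is forced at s0.
s0 does not force not A since s1 is accessible from s0 and s1 forces A.
So the root s0 does not force the formula.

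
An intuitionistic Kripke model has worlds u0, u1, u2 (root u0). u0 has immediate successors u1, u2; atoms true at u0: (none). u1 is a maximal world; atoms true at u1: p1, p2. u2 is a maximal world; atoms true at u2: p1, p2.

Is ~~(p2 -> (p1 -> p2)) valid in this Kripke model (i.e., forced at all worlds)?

u0 ||- ~~(p2 -> (p1 -> p2)): no world accessible from u0 forces ~(p2 -> (p1 -> p2)).
Since the root u0 forces ~~(p2 -> (p1 -> p2)) and forcing is persistent (monotone upward), every world forces it.

Yes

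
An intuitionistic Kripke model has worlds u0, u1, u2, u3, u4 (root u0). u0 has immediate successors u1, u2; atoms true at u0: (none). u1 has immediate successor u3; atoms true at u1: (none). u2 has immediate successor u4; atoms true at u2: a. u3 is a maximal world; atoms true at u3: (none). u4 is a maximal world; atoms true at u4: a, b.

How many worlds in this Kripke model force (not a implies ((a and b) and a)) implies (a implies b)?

3

u0: does not force it — u0 does not force (not a implies ((a and b) and a)) implies (a implies b): at the accessible world u2, u2 forces not a implies ((a and b) and a) but u2 does not force a implies b.
u1: forces it.
u2: does not force it — u2 does not force (not a implies ((a and b) and a)) implies (a implies b): already at u2 itself, u2 forces not a implies ((a and b) and a) but u2 does not force a implies b.
u3: forces it.
u4: forces it.
Worlds forcing the formula: {u1, u3, u4}.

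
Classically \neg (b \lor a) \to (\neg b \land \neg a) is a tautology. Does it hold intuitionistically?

Yes

This is a constructively valid De Morgan direction (negated disjunction to conjunction of negations), which is intuitionistically derivable.
From \neg (b \lor a): if b held then b \lor a would, contradiction — so \neg b; similarly \neg a.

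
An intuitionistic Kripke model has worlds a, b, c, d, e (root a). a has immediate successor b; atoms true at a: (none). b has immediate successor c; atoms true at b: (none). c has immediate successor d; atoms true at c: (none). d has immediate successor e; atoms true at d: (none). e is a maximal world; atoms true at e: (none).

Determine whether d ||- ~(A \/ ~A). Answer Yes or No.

No

d ||-/- ~(A \/ ~A) since d is accessible from d and d ||- A \/ ~A.
d ||- A \/ ~A via the disjunct ~A.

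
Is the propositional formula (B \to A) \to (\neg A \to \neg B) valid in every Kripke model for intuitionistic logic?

This is the forward direction of contraposition, which is intuitionistically derivable.
Assume B \to A and \neg A. If B held then A would follow, contradicting \neg A; so \neg B.

Yes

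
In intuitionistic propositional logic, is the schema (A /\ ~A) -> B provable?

Yes

This is an instance of ex falso quodlibet, which is intuitionistically derivable.
No world can force both A and ~A, so the antecedent A /\ ~A is never forced and the implication holds vacuously at every world.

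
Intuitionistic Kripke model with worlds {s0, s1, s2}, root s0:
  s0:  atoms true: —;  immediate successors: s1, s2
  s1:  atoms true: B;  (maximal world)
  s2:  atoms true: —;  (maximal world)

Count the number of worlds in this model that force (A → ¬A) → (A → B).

s0: forces it.
s1: forces it.
s2: forces it.
Worlds forcing the formula: {s0, s1, s2}.

3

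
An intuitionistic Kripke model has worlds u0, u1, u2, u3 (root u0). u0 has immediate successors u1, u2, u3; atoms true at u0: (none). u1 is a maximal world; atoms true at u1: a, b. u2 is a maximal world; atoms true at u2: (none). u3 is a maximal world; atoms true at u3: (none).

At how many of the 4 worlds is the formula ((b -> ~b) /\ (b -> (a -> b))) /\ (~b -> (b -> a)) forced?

u0: does not force it — u0 ||-/- ((b -> ~b) /\ (b -> (a -> b))) /\ (~b -> (b -> a)) since u0 fails (b -> ~b) /\ (b -> (a -> b)).
u1: does not force it.
u2: forces it.
u3: forces it.
Worlds forcing the formula: {u2, u3}.

2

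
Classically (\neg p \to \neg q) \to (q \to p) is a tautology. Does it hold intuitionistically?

This is the converse of contraposition, which is not intuitionistically valid.
A Kripke countermodel: worlds s0, s1; order generated by s0 \le s1; atoms true at each world — s0:{q}; s1:{p,q}.
s0 \nVdash (\neg p \to \neg q) \to (q \to p): already at s0 itself, s0 \Vdash \neg p \to \neg q but s0 \nVdash q \to p.
s0 \nVdash q \to p: already at s0 itself, s0 \Vdash q but s0 \nVdash p.
s0 lacks atom p, so s0 \nVdash p.
So the root s0 does not force the formula.

No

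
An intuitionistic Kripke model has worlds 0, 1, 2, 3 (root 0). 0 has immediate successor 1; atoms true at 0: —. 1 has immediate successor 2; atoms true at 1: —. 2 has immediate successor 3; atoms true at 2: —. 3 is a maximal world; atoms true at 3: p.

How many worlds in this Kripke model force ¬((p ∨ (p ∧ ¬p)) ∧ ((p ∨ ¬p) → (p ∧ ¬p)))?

0: forces it.
1: forces it.
2: forces it.
3: forces it.
Worlds forcing the formula: {0, 1, 2, 3}.

4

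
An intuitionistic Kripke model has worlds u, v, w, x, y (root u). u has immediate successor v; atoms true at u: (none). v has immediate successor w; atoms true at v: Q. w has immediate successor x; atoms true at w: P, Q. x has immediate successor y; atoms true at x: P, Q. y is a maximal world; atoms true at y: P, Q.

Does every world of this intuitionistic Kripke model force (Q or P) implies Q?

Yes

u forces (Q or P) implies Q: every world accessible from u that forces Q or P (namely v, w, x, y) also forces Q.
Since the root u forces (Q or P) implies Q and forcing is persistent (monotone upward), every world forces it.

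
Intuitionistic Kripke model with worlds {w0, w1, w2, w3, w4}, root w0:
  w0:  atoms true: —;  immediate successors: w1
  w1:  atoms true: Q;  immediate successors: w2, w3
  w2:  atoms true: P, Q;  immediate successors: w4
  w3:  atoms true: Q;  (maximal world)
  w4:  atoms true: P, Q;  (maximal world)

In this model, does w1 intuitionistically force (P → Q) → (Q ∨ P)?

Yes

w1 ⊩ (P → Q) → (Q ∨ P): every world accessible from w1 that forces P → Q (namely w1, w2, w3, w4) also forces Q ∨ P.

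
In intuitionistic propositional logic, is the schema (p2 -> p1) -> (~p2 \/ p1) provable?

No

This is the material-implication-as-disjunction principle, which is not intuitionistically valid.
A Kripke countermodel: worlds 0, 1; order generated by 0 <= 1; atoms true at each world — 0:{}; 1:{p1,p2}.
0 ||-/- (p2 -> p1) -> (~p2 \/ p1): already at 0 itself, 0 ||- p2 -> p1 but 0 ||-/- ~p2 \/ p1.
0 ||-/- ~p2 \/ p1: neither disjunct is forced at 0.
0 ||-/- ~p2 since 1 is accessible from 0 and 1 ||- p2.
So the root 0 does not force the formula.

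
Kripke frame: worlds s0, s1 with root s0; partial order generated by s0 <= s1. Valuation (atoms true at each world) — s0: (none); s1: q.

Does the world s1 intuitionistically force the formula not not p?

s1 does not force not not p since s1 is accessible from s1 and s1 forces not p.
s1 forces not p: no world accessible from s1 forces p.

No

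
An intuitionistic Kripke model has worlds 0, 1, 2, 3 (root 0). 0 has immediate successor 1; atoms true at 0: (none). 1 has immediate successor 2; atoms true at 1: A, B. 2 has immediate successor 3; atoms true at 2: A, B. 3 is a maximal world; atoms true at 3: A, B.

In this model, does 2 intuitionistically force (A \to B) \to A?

Yes

2 \Vdash (A \to B) \to A: every world accessible from 2 that forces A \to B (namely 2, 3) also forces A.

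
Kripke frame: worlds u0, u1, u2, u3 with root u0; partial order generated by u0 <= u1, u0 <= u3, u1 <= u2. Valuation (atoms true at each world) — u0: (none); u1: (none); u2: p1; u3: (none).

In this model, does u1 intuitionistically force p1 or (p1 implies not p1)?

u1 does not force p1 or (p1 implies not p1): neither disjunct is forced at u1.
u1 lacks atom p1, so u1 does not force p1.

No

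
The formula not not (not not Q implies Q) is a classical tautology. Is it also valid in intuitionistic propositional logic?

This is the double negation of double-negation elimination, which is intuitionistically derivable.
By Glivenko's theorem the double negation of any classical propositional tautology is intuitionistically provable; not not Q implies Q is classically a tautology.

Yes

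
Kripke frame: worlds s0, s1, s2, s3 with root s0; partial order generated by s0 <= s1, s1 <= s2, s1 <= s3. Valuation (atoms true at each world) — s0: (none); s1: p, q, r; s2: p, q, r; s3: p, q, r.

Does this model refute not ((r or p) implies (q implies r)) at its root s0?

Yes

s0 does not force not ((r or p) implies (q implies r)) since s0 is accessible from s0 and s0 forces (r or p) implies (q implies r).
s0 forces (r or p) implies (q implies r): every world accessible from s0 that forces r or p (namely s1, s2, s3) also forces q implies r.
So the root s0 does not force not ((r or p) implies (q implies r)); the model is a countermodel.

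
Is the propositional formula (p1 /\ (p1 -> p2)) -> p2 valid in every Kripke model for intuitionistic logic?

Yes

This is modus ponens in implicational form, which is intuitionistically derivable.
If a world forces p1 and p1 -> p2, then applying the implication at that world (which is accessible from itself) gives p2.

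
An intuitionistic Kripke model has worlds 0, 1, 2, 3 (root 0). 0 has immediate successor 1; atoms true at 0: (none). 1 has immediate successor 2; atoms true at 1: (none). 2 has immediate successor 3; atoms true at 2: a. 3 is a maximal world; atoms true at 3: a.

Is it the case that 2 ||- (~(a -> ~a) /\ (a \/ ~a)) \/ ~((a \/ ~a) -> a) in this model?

2 ||- (~(a -> ~a) /\ (a \/ ~a)) \/ ~((a \/ ~a) -> a) via the disjunct ~(a -> ~a) /\ (a \/ ~a).

Yes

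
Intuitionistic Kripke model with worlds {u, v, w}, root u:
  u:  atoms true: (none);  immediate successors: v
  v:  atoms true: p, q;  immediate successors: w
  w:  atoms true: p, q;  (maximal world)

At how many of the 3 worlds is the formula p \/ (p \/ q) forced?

u: does not force it — u ||-/- p \/ (p \/ q): neither disjunct is forced at u.
v: forces it.
w: forces it.
Worlds forcing the formula: {v, w}.

2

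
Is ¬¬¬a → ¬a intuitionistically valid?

This is triple-negation reduction, which is intuitionistically derivable.
Assume ¬¬¬a and suppose a. Then ¬¬a (double-negation introduction), contradicting ¬¬¬a. So ¬a.

Yes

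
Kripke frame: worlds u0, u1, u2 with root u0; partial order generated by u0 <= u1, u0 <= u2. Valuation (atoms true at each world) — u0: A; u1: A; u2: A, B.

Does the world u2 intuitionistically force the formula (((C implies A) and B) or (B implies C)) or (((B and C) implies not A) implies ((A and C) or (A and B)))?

u2 forces (((C implies A) and B) or (B implies C)) or (((B and C) implies not A) implies ((A and C) or (A and B))) via the disjunct ((C implies A) and B) or (B implies C).

Yes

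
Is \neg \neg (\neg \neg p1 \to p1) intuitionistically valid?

This is the double negation of double-negation elimination, which is intuitionistically derivable.
By Glivenko's theorem the double negation of any classical propositional tautology is intuitionistically provable; \neg \neg p1 \to p1 is classically a tautology.

Yes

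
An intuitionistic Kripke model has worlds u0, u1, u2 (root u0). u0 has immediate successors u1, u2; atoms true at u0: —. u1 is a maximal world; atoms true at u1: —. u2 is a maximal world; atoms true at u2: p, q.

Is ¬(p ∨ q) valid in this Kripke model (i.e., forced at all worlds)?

No

Not every world: u0 ⊮ ¬(p ∨ q).
u0 ⊮ ¬(p ∨ q) since u2 is accessible from u0 and u2 ⊩ p ∨ q.
u2 ⊩ p ∨ q via the disjunct p.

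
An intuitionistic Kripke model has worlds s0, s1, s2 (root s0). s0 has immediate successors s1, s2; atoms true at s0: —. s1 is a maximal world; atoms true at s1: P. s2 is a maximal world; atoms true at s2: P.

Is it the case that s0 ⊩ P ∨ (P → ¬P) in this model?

No

s0 ⊮ P ∨ (P → ¬P): neither disjunct is forced at s0.
s0 lacks atom P, so s0 ⊮ P.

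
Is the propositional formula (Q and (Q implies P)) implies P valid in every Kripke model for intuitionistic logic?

This is modus ponens in implicational form, which is intuitionistically derivable.
If a world forces Q and Q implies P, then applying the implication at that world (which is accessible from itself) gives P.

Yes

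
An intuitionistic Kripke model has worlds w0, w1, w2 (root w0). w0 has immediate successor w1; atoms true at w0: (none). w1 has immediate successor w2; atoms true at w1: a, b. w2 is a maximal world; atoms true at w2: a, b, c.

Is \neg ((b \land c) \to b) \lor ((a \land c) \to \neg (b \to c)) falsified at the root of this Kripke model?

w0 \nVdash \neg ((b \land c) \to b) \lor ((a \land c) \to \neg (b \to c)): neither disjunct is forced at w0.
w0 \nVdash \neg ((b \land c) \to b) since w0 is accessible from w0 and w0 \Vdash (b \land c) \to b.
w0 \Vdash (b \land c) \to b: every world accessible from w0 that forces b \land c (namely w2) also forces b.
So the root w0 does not force \neg ((b \land c) \to b) \lor ((a \land c) \to \neg (b \to c)); the model is a countermodel.

Yes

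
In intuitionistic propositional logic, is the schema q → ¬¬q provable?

This is double-negation introduction, which is intuitionistically derivable.
If a world forces q then every accessible world forces q (persistence), so none forces ¬q; hence ¬¬q.

Yes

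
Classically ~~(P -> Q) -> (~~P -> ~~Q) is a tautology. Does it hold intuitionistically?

Yes

This is the distribution of double negation over implication, which is intuitionistically derivable.
Assume ~~(P -> Q) and ~~P; suppose ~Q. Then P -> Q would give ~P (by contraposition), contradicting ~~P; so ~(P -> Q), contradicting ~~(P -> Q). Hence ~~Q.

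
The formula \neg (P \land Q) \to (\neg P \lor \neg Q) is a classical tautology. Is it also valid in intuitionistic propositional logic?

This is the constructively invalid direction of De Morgan's law for conjunction, which is not intuitionistically valid.
A Kripke countermodel: worlds 0, 1, 2; order generated by 0 \le 1, 0 \le 2; atoms true at each world — 0:{}; 1:{P}; 2:{Q}.
0 \nVdash \neg (P \land Q) \to (\neg P \lor \neg Q): already at 0 itself, 0 \Vdash \neg (P \land Q) but 0 \nVdash \neg P \lor \neg Q.
0 \nVdash \neg P \lor \neg Q: neither disjunct is forced at 0.
0 \nVdash \neg P since 1 is accessible from 0 and 1 \Vdash P.
So the root 0 does not force the formula.

No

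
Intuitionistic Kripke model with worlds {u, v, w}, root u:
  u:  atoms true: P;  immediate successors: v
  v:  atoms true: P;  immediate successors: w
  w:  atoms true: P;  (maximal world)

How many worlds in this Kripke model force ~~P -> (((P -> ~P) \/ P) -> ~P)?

0

u: does not force it — u ||-/- ~~P -> (((P -> ~P) \/ P) -> ~P): already at u itself, u ||- ~~P but u ||-/- ((P -> ~P) \/ P) -> ~P.
v: does not force it.
w: does not force it.
Worlds forcing the formula: { }.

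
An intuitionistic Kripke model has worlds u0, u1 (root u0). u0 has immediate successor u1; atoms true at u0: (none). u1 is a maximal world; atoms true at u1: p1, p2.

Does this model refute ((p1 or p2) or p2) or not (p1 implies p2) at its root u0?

u0 does not force ((p1 or p2) or p2) or not (p1 implies p2): neither disjunct is forced at u0.
u0 does not force (p1 or p2) or p2: neither disjunct is forced at u0.
u0 does not force p1 or p2: neither disjunct is forced at u0.
u0 lacks atom p1, so u0 does not force p1.
So the root u0 does not force ((p1 or p2) or p2) or not (p1 implies p2); the model is a countermodel.

Yes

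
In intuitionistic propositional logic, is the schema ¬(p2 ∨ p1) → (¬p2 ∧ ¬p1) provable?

Yes

This is a constructively valid De Morgan direction (negated disjunction to conjunction of negations), which is intuitionistically derivable.
From ¬(p2 ∨ p1): if p2 held then p2 ∨ p1 would, contradiction — so ¬p2; similarly ¬p1.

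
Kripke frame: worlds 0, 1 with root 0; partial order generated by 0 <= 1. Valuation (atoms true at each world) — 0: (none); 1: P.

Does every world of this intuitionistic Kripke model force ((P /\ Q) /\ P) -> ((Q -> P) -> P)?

0 ||- ((P /\ Q) /\ P) -> ((Q -> P) -> P) vacuously: no world accessible from 0 forces the antecedent (P /\ Q) /\ P.
Since the root 0 forces ((P /\ Q) /\ P) -> ((Q -> P) -> P) and forcing is persistent (monotone upward), every world forces it.

Yes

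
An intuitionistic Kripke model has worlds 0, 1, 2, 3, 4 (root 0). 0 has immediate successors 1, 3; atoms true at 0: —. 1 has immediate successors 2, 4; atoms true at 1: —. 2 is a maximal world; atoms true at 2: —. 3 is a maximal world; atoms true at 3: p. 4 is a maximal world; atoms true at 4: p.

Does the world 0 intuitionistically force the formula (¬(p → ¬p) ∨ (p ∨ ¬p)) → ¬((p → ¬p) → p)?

0 ⊮ (¬(p → ¬p) ∨ (p ∨ ¬p)) → ¬((p → ¬p) → p): at the accessible world 3, 3 ⊩ ¬(p → ¬p) ∨ (p ∨ ¬p) but 3 ⊮ ¬((p → ¬p) → p).
3 ⊮ ¬((p → ¬p) → p) since 3 is accessible from 3 and 3 ⊩ (p → ¬p) → p.
3 ⊩ (p → ¬p) → p vacuously: no world accessible from 3 forces the antecedent p → ¬p.

No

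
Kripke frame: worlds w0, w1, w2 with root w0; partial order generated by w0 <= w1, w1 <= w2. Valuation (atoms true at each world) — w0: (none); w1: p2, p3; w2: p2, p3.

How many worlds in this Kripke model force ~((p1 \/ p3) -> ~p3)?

w0: forces it.
w1: forces it.
w2: forces it.
Worlds forcing the formula: {w0, w1, w2}.

3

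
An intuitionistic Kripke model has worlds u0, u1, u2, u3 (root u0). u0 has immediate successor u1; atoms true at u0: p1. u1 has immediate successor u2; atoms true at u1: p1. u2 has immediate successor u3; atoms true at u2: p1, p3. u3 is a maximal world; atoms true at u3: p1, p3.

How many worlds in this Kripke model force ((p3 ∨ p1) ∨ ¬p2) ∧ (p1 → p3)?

2

u0: does not force it — u0 ⊮ ((p3 ∨ p1) ∨ ¬p2) ∧ (p1 → p3) since u0 fails p1 → p3.
u1: does not force it.
u2: forces it.
u3: forces it.
Worlds forcing the formula: {u2, u3}.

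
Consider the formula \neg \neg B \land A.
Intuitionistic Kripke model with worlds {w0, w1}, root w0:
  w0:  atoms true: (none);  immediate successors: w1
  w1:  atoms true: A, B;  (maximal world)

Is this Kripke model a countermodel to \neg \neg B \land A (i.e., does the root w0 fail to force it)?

Yes

w0 \nVdash \neg \neg B \land A since w0 fails A.
So the root w0 does not force \neg \neg B \land A; the model is a countermodel.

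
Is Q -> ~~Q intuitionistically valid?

This is double-negation introduction, which is intuitionistically derivable.
If a world forces Q then every accessible world forces Q (persistence), so none forces ~Q; hence ~~Q.

Yes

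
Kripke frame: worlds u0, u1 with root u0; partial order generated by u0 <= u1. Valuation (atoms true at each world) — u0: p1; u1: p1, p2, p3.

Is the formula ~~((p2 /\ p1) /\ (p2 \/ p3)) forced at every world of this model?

Yes

u0 ||- ~~((p2 /\ p1) /\ (p2 \/ p3)): no world accessible from u0 forces ~((p2 /\ p1) /\ (p2 \/ p3)).
Since the root u0 forces ~~((p2 /\ p1) /\ (p2 \/ p3)) and forcing is persistent (monotone upward), every world forces it.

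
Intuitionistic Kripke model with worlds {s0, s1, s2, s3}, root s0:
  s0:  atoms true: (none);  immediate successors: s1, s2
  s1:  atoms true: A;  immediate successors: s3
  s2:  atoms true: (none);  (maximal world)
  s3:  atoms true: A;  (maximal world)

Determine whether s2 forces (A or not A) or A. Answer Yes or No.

s2 forces (A or not A) or A via the disjunct A or not A.

Yes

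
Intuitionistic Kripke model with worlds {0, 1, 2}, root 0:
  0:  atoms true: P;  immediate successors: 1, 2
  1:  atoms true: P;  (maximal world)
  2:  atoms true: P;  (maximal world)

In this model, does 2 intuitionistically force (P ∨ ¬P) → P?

2 ⊩ (P ∨ ¬P) → P: every world accessible from 2 that forces P ∨ ¬P (namely 2) also forces P.

Yes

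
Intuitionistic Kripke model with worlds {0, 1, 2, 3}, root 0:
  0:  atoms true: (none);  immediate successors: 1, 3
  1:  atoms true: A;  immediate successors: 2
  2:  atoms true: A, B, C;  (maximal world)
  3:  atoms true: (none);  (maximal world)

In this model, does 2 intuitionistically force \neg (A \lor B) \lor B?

Yes

2 \Vdash \neg (A \lor B) \lor B via the disjunct B.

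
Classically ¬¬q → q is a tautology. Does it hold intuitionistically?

This is double-negation elimination, which is not intuitionistically valid.
A Kripke countermodel: worlds 0, 1; order generated by 0 ≤ 1; atoms true at each world — 0:{}; 1:{q}.
0 ⊮ ¬¬q → q: already at 0 itself, 0 ⊩ ¬¬q but 0 ⊮ q.
0 lacks atom q, so 0 ⊮ q.
So the root 0 does not force the formula.

No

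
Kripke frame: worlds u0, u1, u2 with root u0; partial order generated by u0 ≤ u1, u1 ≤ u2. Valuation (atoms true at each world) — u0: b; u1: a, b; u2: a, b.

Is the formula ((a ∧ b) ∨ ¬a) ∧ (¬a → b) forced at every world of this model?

No

Not every world: u0 ⊮ ((a ∧ b) ∨ ¬a) ∧ (¬a → b).
u0 ⊮ ((a ∧ b) ∨ ¬a) ∧ (¬a → b) since u0 fails (a ∧ b) ∨ ¬a.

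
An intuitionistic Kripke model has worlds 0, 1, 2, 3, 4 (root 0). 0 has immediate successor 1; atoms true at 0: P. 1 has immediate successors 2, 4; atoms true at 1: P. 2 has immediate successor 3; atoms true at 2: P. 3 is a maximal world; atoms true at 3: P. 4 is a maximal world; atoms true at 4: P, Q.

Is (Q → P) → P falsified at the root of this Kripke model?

No

0 ⊩ (Q → P) → P: every world accessible from 0 that forces Q → P (namely 0, 1, 2, 3, 4) also forces P.
So the root 0 forces (Q → P) → P; the model is not a countermodel.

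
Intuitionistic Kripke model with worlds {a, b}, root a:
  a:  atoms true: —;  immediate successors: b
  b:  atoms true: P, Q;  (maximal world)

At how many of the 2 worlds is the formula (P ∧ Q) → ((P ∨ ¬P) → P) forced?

2

a: forces it.
b: forces it.
Worlds forcing the formula: {a, b}.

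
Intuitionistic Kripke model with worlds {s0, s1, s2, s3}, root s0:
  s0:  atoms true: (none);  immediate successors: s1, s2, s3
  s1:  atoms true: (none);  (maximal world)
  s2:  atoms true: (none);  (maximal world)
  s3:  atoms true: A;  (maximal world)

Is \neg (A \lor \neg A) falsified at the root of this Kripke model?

Yes

s0 \nVdash \neg (A \lor \neg A) since s1 is accessible from s0 and s1 \Vdash A \lor \neg A.
s1 \Vdash A \lor \neg A via the disjunct \neg A.
So the root s0 does not force \neg (A \lor \neg A); the model is a countermodel.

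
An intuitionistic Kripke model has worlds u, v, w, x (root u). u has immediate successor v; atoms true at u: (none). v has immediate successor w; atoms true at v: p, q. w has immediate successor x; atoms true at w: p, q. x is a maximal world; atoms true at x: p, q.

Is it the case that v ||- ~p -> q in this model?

v ||- ~p -> q vacuously: no world accessible from v forces the antecedent ~p.

Yes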